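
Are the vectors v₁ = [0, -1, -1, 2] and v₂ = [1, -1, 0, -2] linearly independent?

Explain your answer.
Yes, linearly independent

Two vectors are linearly dependent iff one is a scalar multiple of the other.
No single scalar k satisfies v₂ = k·v₁ (the ratios of corresponding entries disagree), so v₁ and v₂ are linearly independent.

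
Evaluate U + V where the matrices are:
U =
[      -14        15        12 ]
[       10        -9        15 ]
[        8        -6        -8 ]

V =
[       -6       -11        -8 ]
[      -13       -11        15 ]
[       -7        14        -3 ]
U + V =
[      -20         4         4 ]
[       -3       -20        30 ]
[        1         8       -11 ]

Matrix addition is elementwise: (U+V)[i][j] = U[i][j] + V[i][j].
  (U+V)[0][0] = (-14) + (-6) = -20
  (U+V)[0][1] = (15) + (-11) = 4
  (U+V)[0][2] = (12) + (-8) = 4
  (U+V)[1][0] = (10) + (-13) = -3
  (U+V)[1][1] = (-9) + (-11) = -20
  (U+V)[1][2] = (15) + (15) = 30
  (U+V)[2][0] = (8) + (-7) = 1
  (U+V)[2][1] = (-6) + (14) = 8
  (U+V)[2][2] = (-8) + (-3) = -11
U + V =
[      -20         4         4 ]
[       -3       -20        30 ]
[        1         8       -11 ]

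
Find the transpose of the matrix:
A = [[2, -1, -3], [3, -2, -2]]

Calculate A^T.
[[2, 3], [-1, -2], [-3, -2]]

The transpose sends entry (i,j) to (j,i); rows become columns.
Row 0 of A: [2, -1, -3] -> column 0 of A^T.
Row 1 of A: [3, -2, -2] -> column 1 of A^T.
A^T = [[2, 3], [-1, -2], [-3, -2]]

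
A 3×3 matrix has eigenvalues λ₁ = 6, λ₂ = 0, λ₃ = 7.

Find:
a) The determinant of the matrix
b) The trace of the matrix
det = 0, trace = 13

Two standard eigenvalue identities:
- det(A) equals the product of the eigenvalues (counted with multiplicity).
- trace(A) equals the sum of the eigenvalues.
det(A) = (6)*(0)*(7) = 0.
trace(A) = 6 + 0 + 7 = 13.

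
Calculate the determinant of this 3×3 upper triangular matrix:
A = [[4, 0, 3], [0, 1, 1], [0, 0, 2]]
8

The determinant of a triangular matrix is the product of its diagonal entries (the off-diagonal entries above the diagonal do not affect it).
det(A) = (4) * (1) * (2) = 8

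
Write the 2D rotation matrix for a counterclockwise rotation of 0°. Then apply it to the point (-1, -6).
R = [[1, 0], [0, 1]]; R·(-1, -6) = (-1, -6)

Rotation matrix formula: R(θ) = [[cos θ, -sin θ], [sin θ, cos θ]]
For θ = 0°:
cos(0°) = 1
sin(0°) = 0
R = [[1, 0], [0, 1]]
Apply to (-1, -6): [1·-1 + (0)·-6, 0·-1 + 1·-6] = (-1, -6)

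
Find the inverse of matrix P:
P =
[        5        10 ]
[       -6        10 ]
det(P) = 110
P⁻¹ =
[     1/11     -1/11 ]
[     3/55      1/22 ]

For a 2×2 matrix P = [[a, b], [c, d]] with det(P) ≠ 0, P⁻¹ = (1/det(P)) * [[d, -b], [-c, a]].
det(P) = (5)*(10) - (10)*(-6) = 50 + 60 = 110.
P⁻¹ = (1/110) * [[10, -10], [6, 5]].
Dividing each entry by 110 and reducing:
P⁻¹ =
[     1/11     -1/11 ]
[     3/55      1/22 ]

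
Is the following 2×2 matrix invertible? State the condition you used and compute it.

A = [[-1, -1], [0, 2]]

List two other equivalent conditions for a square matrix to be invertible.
Yes, invertible; det(A) = -2 ≠ 0. Equivalent conditions: rank(A) = 2; Ax = 0 has only the trivial solution; 0 is not an eigenvalue; the columns of A are linearly independent.

To check invertibility, compute det(A).
The given matrix is triangular, so det(A) equals the product of its diagonal entries = -2 ≠ 0.
Since det(A) ≠ 0, A is invertible.
Equivalent conditions for a square matrix A to be invertible:
- rank(A) = 2 (full rank).
- The homogeneous system Ax = 0 has only the trivial solution x = 0.
- 0 is not an eigenvalue of A.
- The columns (equivalently rows) of A are linearly independent.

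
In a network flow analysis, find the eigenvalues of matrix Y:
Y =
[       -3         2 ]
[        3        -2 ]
λ = -5, 0

Solve det(Y - λI) = 0. For a 2×2 matrix the characteristic equation is λ² - (trace)λ + det = 0.
trace(Y) = a + d = -3 - 2 = -5.
det(Y) = a*d - b*c = (-3)*(-2) - (2)*(3) = 6 - 6 = 0.
Characteristic equation: λ² - (-5)λ + (0) = 0.
Discriminant = (-5)² - 4*(0) = 25 - 0 = 25.
λ = (-5 ± √25) / 2 = (-5 ± 5) / 2 = -5, 0.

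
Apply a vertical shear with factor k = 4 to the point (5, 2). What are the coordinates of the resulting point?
(5, 22)

Shear matrix for vertical shear with factor k = 4:
[[1, 0], [4, 1]]
Result: (5, 2) → (5, 22)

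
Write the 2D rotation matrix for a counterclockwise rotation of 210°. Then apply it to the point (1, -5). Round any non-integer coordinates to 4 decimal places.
R = [[-√3/2, 1/2], [-1/2, -√3/2]]; R·(1, -5) = (-3.3660, 3.8301)

Rotation matrix formula: R(θ) = [[cos θ, -sin θ], [sin θ, cos θ]]
For θ = 210°:
cos(210°) = -√3/2
sin(210°) = -1/2
R = [[-√3/2, 1/2], [-1/2, -√3/2]]
Apply to (1, -5): [-√3/2·1 + (1/2)·-5, -1/2·1 + -√3/2·-5] = (-3.3660, 3.8301)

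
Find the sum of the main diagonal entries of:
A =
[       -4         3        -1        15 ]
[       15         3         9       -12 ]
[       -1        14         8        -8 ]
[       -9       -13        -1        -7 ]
tr(A) = -4 + 3 + 8 - 7 = 0

The trace of a square matrix is the sum of its diagonal entries.
Diagonal entries of A: A[0][0] = -4, A[1][1] = 3, A[2][2] = 8, A[3][3] = -7.
tr(A) = -4 + 3 + 8 - 7 = 0.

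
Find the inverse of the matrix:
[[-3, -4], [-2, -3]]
[[-3, 4], [2, -3]]

For [[a,b],[c,d]], inverse = (1/det)·[[d,-b],[-c,a]]
det = -3·-3 - -4·-2 = 1
Inverse = (1/1)·[[-3, 4], [2, -3]]
        = [[-3, 4], [2, -3]]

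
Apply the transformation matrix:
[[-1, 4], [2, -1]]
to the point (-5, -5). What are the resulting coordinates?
(-15, -5)

Matrix multiplication:
[[-1, 4], [2, -1]] × [-5, -5]ᵀ
= [-1×-5 + 4×-5, 2×-5 + -1×-5]ᵀ
= [-15.0000, -5.0000]ᵀ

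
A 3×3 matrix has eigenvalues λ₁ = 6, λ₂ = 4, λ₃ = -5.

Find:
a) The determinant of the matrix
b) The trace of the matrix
det = -120, trace = 5

Two standard eigenvalue identities:
- det(A) equals the product of the eigenvalues (counted with multiplicity).
- trace(A) equals the sum of the eigenvalues.
det(A) = (6)*(4)*(-5) = -120.
trace(A) = 6 + 4 - 5 = 5.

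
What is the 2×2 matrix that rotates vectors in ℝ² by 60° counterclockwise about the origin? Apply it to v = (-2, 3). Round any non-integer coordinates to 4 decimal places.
R = [[1/2, -√3/2], [√3/2, 1/2]]; R·v = (-3.5981, -0.2321)

A counterclockwise rotation by angle θ in ℝ² has matrix R(θ) = [[cos θ, -sin θ], [sin θ, cos θ]].
For θ = 60°: cos θ = 1/2, sin θ = √3/2.
R(60°) = [[1/2, -√3/2], [√3/2, 1/2]].
R·v = [1/2·-2 + (-√3/2)·3, √3/2·-2 + 1/2·3] = (-3.5981, -0.2321).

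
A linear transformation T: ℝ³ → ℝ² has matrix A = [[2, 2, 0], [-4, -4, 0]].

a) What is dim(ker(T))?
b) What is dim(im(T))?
dim(ker) = 2, dim(im) = 1

Observe that row 2 = -2 × row 1 (so the rows are linearly dependent).
Thus rank(A) = 1 (only one linearly independent row).
dim(im(T)) = rank(A) = 1.
By the rank-nullity theorem applied to T: ℝ³ → ℝ², rank(A) + nullity(A) = 3 (the domain dimension), so dim(ker(T)) = 3 - 1 = 2.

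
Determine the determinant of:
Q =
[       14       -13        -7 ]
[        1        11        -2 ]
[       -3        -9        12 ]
det(Q) = 1506

Expand along row 0 (cofactor expansion): det(Q) = a*(e*i - f*h) - b*(d*i - f*g) + c*(d*h - e*g), where the 3×3 is [[a, b, c], [d, e, f], [g, h, i]].
Minor M_00 = (11)*(12) - (-2)*(-9) = 132 - 18 = 114.
Minor M_01 = (1)*(12) - (-2)*(-3) = 12 - 6 = 6.
Minor M_02 = (1)*(-9) - (11)*(-3) = -9 + 33 = 24.
det(Q) = (14)*(114) - (-13)*(6) + (-7)*(24) = 1596 + 78 - 168 = 1506.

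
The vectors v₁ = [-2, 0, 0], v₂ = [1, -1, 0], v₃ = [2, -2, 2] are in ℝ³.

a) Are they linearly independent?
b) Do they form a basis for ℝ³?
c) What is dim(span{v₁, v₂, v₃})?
Yes independent, yes basis, dim = 3

Stack v₁, v₂, v₃ as rows of a 3×3 matrix.
[[-2, 0, 0]; [1, -1, 0]; [2, -2, 2]] is already lower triangular with nonzero diagonal entries (-2, -1, 2), so its determinant is the product of the diagonal entries, det = (-2)·(-1)·(2) = 4 ≠ 0, and the rows are linearly independent.
Three linearly independent vectors in ℝ³ form a basis for ℝ³, so dim(span{v₁,v₂,v₃}) = 3.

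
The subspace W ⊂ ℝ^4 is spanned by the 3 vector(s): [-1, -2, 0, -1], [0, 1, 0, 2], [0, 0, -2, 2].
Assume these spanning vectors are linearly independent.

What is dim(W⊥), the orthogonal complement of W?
dim(W⊥) = 1

For any subspace W of ℝ^n, dim(W) + dim(W⊥) = n (the whole-space dimension).
Here the given 3 vectors are linearly independent, so dim(W) = 3.
Thus dim(W⊥) = n - dim(W) = 4 - 3 = 1.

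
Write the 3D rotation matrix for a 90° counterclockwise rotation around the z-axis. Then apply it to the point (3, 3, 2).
R = [[0, -1, 0], [1, 0, 0], [0, 0, 1]]; R·(3, 3, 2) = (-3, 3, 2)

Rotation matrix for 90° around z-axis:
cos(90°) = 0, sin(90°) = 1
R = [[0, -1, 0], [1, 0, 0], [0, 0, 1]]
Apply to (3, 3, 2): R·[3, 3, 2]ᵀ = (-3, 3, 2)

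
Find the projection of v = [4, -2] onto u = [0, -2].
[0, -2]

The projection of v onto u is proj_u(v) = ((v·u) / (u·u)) · u.
v·u = (4)*(0) + (-2)*(-2) = 4.
u·u = (0)*(0) + (-2)*(-2) = 4.
coefficient = 4 / 4 = 1.
proj_u(v) = 1 · [0, -2] = [0, -2].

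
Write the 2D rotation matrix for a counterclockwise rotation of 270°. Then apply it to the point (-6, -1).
R = [[0, 1], [-1, 0]]; R·(-6, -1) = (-1, 6)

Rotation matrix formula: R(θ) = [[cos θ, -sin θ], [sin θ, cos θ]]
For θ = 270°:
cos(270°) = 0
sin(270°) = -1
R = [[0, 1], [-1, 0]]
Apply to (-6, -1): [0·-6 + (1)·-1, -1·-6 + 0·-1] = (-1, 6)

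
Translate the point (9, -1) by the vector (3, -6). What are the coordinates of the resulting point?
(12, -7)

Translation by (3, -6):
x' = 9 + 3 = 12
y' = -1 + -6 = -7
Homogeneous matrix: [[1, 0, 3], [0, 1, -6], [0, 0, 1]]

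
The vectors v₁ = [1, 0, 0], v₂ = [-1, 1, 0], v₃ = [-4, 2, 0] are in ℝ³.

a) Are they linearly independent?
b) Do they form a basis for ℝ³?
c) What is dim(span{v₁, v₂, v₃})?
Not independent, not a basis, dim(span) = 2

Check whether v₃ can be written as a linear combination of v₁ and v₂.
v₃ = (-2)·v₁ + (2)·v₂ = [-4, 2, 0], so the three vectors are linearly dependent.
Thus they do not form a basis for ℝ³, and dim(span{v₁, v₂, v₃}) = 2 (spanned by v₁ and v₂).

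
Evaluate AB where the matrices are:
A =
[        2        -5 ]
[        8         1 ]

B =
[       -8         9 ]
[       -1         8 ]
AB =
[      -11       -22 ]
[      -65        80 ]

Matrix multiplication: (AB)[i][j] = sum over k of A[i][k] * B[k][j].
  (AB)[0][0] = (2)*(-8) + (-5)*(-1) = -11
  (AB)[0][1] = (2)*(9) + (-5)*(8) = -22
  (AB)[1][0] = (8)*(-8) + (1)*(-1) = -65
  (AB)[1][1] = (8)*(9) + (1)*(8) = 80
AB =
[      -11       -22 ]
[      -65        80 ]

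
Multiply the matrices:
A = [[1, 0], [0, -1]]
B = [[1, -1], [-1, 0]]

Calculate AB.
[[1, -1], [1, 0]]

Each entry (i,j) of AB = sum over k of A[i][k]*B[k][j].
(AB)[0][0] = (1)*(1) + (0)*(-1) = 1
(AB)[0][1] = (1)*(-1) + (0)*(0) = -1
(AB)[1][0] = (0)*(1) + (-1)*(-1) = 1
(AB)[1][1] = (0)*(-1) + (-1)*(0) = 0
AB = [[1, -1], [1, 0]]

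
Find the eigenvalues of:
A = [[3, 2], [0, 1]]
λ = 1, 3

Solve det(A - λI) = 0. For a 2×2 matrix this is λ² - (trace)λ + det = 0.
trace(A) = 3 + 1 = 4.
det(A) = (3)*(1) - (2)*(0) = 3 - 0 = 3.
Characteristic equation: λ² - (4)λ + (3) = 0.
Discriminant: (4)² - 4*(3) = 16 - 12 = 4.
Roots: λ = (4 ± √4) / 2 = 1, 3.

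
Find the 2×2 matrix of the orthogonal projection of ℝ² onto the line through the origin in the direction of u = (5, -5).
[[1/2, -1/2], [-1/2, 1/2]]

The orthogonal projection onto the line spanned by a nonzero vector u = (a, b) has matrix P = (u uᵀ) / (uᵀ u) = (1/(a² + b²)) · [[a², ab], [ab, b²]].
Here u = (5, -5), so a² + b² = 25 + 25 = 50.
P = (1/50) · [[25, -25], [-25, 25]] = [[1/2, -1/2], [-1/2, 1/2]].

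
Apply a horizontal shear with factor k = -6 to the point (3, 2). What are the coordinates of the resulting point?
(-9, 2)

Shear matrix for horizontal shear with factor k = -6:
[[1, -6], [0, 1]]
Result: (3, 2) → (-9, 2)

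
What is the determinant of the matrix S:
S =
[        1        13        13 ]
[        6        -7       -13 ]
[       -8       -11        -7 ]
det(S) = 218

Expand along row 0 (cofactor expansion): det(S) = a*(e*i - f*h) - b*(d*i - f*g) + c*(d*h - e*g), where the 3×3 is [[a, b, c], [d, e, f], [g, h, i]].
Minor M_00 = (-7)*(-7) - (-13)*(-11) = 49 - 143 = -94.
Minor M_01 = (6)*(-7) - (-13)*(-8) = -42 - 104 = -146.
Minor M_02 = (6)*(-11) - (-7)*(-8) = -66 - 56 = -122.
det(S) = (1)*(-94) - (13)*(-146) + (13)*(-122) = -94 + 1898 - 1586 = 218.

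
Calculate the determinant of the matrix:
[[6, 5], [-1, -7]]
-37

For a 2×2 matrix [[a, b], [c, d]], det = ad - bc
det = (6)(-7) - (5)(-1) = -42 - -5 = -37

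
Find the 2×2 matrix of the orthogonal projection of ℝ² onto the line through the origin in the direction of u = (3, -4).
[[9/25, -12/25], [-12/25, 16/25]]

The orthogonal projection onto the line spanned by a nonzero vector u = (a, b) has matrix P = (u uᵀ) / (uᵀ u) = (1/(a² + b²)) · [[a², ab], [ab, b²]].
Here u = (3, -4), so a² + b² = 9 + 16 = 25.
P = (1/25) · [[9, -12], [-12, 16]] = [[9/25, -12/25], [-12/25, 16/25]].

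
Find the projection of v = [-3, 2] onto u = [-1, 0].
[-3, 0]

The projection of v onto u is proj_u(v) = ((v·u) / (u·u)) · u.
v·u = (-3)*(-1) + (2)*(0) = 3.
u·u = (-1)*(-1) + (0)*(0) = 1.
coefficient = 3 / 1 = 3.
proj_u(v) = 3 · [-1, 0] = [-3, 0].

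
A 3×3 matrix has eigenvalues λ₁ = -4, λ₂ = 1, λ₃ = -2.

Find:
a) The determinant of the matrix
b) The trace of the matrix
det = 8, trace = -5

Two standard eigenvalue identities:
- det(A) equals the product of the eigenvalues (counted with multiplicity).
- trace(A) equals the sum of the eigenvalues.
det(A) = (-4)*(1)*(-2) = 8.
trace(A) = -4 + 1 - 2 = -5.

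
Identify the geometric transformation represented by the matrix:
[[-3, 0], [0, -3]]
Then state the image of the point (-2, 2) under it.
uniform scaling by factor -3; image of (-2, 2) is (6, -6)

This is a diagonal matrix with equal entries -3, so it scales both axes by the same factor -3.
The matrix [[-3, 0], [0, -3]] represents: uniform scaling by factor -3.
Applying it to (-2, 2): [-3·-2 + 0·2, 0·-2 + -3·2] = (6, -6).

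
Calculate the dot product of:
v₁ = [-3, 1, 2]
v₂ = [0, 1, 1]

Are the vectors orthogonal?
3, No

The dot product is the sum of products of corresponding components.
v₁·v₂ = (-3)*(0) + (1)*(1) + (2)*(1) = 0 + 1 + 2 = 3.
Two vectors are orthogonal iff their dot product is 0; here the dot product is 3, so the vectors are not orthogonal.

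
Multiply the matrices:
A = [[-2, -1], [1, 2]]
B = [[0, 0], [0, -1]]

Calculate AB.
[[0, 1], [0, -2]]

Each entry (i,j) of AB = sum over k of A[i][k]*B[k][j].
(AB)[0][0] = (-2)*(0) + (-1)*(0) = 0
(AB)[0][1] = (-2)*(0) + (-1)*(-1) = 1
(AB)[1][0] = (1)*(0) + (2)*(0) = 0
(AB)[1][1] = (1)*(0) + (2)*(-1) = -2
AB = [[0, 1], [0, -2]]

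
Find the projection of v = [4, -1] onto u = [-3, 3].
[5/2, -5/2]

The projection of v onto u is proj_u(v) = ((v·u) / (u·u)) · u.
v·u = (4)*(-3) + (-1)*(3) = -15.
u·u = (-3)*(-3) + (3)*(3) = 18.
coefficient = -15 / 18 = -5/6.
proj_u(v) = -5/6 · [-3, 3] = [5/2, -5/2].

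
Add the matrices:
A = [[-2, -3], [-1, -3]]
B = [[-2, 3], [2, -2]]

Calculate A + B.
[[-4, 0], [1, -5]]

Add corresponding elements:
(-2)+(-2)=-4
(-3)+(3)=0
(-1)+(2)=1
(-3)+(-2)=-5
A + B = [[-4, 0], [1, -5]]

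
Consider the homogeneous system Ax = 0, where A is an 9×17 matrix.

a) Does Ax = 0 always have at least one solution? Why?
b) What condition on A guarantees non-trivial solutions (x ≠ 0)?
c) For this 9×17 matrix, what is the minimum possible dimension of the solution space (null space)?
a) Yes, x = 0 is always a solution. b) When A has linearly dependent columns (rank < n). c) Minimum nullity = 8.

a) x = 0 satisfies A·0 = 0, so the zero vector is always a solution.
b) Non-trivial solutions exist iff the columns of A are linearly dependent, equivalently rank(A) < n (the number of columns).
c) By rank-nullity, rank(A) + nullity(A) = n = 17. Since A has only 9 rows, rank(A) ≤ 9, so nullity(A) ≥ 17 - 9 = 8.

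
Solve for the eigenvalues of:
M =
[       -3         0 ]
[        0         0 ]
λ = -3, 0

Solve det(M - λI) = 0. For a 2×2 matrix the characteristic equation is λ² - (trace)λ + det = 0.
trace(M) = a + d = -3 + 0 = -3.
det(M) = a*d - b*c = (-3)*(0) - (0)*(0) = 0 - 0 = 0.
Characteristic equation: λ² - (-3)λ + (0) = 0.
Discriminant = (-3)² - 4*(0) = 9 - 0 = 9.
λ = (-3 ± √9) / 2 = (-3 ± 3) / 2 = -3, 0.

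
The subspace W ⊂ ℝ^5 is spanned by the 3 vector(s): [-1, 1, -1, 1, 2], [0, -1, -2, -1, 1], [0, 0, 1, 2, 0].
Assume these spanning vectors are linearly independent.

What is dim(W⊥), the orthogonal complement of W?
dim(W⊥) = 2

For any subspace W of ℝ^n, dim(W) + dim(W⊥) = n (the whole-space dimension).
Here the given 3 vectors are linearly independent, so dim(W) = 3.
Thus dim(W⊥) = n - dim(W) = 5 - 3 = 2.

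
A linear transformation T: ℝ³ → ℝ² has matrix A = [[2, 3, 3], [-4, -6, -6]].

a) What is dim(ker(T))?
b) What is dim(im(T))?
dim(ker) = 2, dim(im) = 1

Observe that row 2 = -2 × row 1 (so the rows are linearly dependent).
Thus rank(A) = 1 (only one linearly independent row).
dim(im(T)) = rank(A) = 1.
By the rank-nullity theorem applied to T: ℝ³ → ℝ², rank(A) + nullity(A) = 3 (the domain dimension), so dim(ker(T)) = 3 - 1 = 2.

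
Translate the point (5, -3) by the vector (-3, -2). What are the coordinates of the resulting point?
(2, -5)

Translation by (-3, -2):
x' = 5 + -3 = 2
y' = -3 + -2 = -5
Homogeneous matrix: [[1, 0, -3], [0, 1, -2], [0, 0, 1]]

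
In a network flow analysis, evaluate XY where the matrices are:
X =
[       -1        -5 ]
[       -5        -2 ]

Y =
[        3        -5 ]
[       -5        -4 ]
XY =
[       22        25 ]
[       -5        33 ]

Matrix multiplication: (XY)[i][j] = sum over k of X[i][k] * Y[k][j].
  (XY)[0][0] = (-1)*(3) + (-5)*(-5) = 22
  (XY)[0][1] = (-1)*(-5) + (-5)*(-4) = 25
  (XY)[1][0] = (-5)*(3) + (-2)*(-5) = -5
  (XY)[1][1] = (-5)*(-5) + (-2)*(-4) = 33
XY =
[       22        25 ]
[       -5        33 ]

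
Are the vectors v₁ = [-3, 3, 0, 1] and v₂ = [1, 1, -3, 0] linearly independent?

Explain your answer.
Yes, linearly independent

Two vectors are linearly dependent iff one is a scalar multiple of the other.
No single scalar k satisfies v₂ = k·v₁ (the ratios of corresponding entries disagree), so v₁ and v₂ are linearly independent.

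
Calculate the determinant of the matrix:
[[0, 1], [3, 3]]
-3

For a 2×2 matrix [[a, b], [c, d]], det = ad - bc
det = (0)(3) - (1)(3) = 0 - 3 = -3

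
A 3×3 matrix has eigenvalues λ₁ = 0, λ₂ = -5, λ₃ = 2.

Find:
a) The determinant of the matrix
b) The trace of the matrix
det = 0, trace = -3

Two standard eigenvalue identities:
- det(A) equals the product of the eigenvalues (counted with multiplicity).
- trace(A) equals the sum of the eigenvalues.
det(A) = (0)*(-5)*(2) = 0.
trace(A) = 0 - 5 + 2 = -3.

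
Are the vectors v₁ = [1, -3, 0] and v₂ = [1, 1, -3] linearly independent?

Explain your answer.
Yes, linearly independent

Two vectors are linearly dependent iff one is a scalar multiple of the other.
No single scalar k satisfies v₂ = k·v₁ (the ratios of corresponding entries disagree), so v₁ and v₂ are linearly independent.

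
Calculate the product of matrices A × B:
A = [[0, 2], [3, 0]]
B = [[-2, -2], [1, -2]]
[[2, -4], [-6, -6]]

Matrix multiplication:
C[0][0] = 0×-2 + 2×1 = 2
C[0][1] = 0×-2 + 2×-2 = -4
C[1][0] = 3×-2 + 0×1 = -6
C[1][1] = 3×-2 + 0×-2 = -6
Result: [[2, -4], [-6, -6]]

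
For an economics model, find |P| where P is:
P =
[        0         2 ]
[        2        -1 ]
det(P) = -4

For a 2×2 matrix [[a, b], [c, d]], det = a*d - b*c.
det(P) = (0)*(-1) - (2)*(2) = 0 - 4 = -4.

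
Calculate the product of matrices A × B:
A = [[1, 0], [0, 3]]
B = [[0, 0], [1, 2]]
[[0, 0], [3, 6]]

Matrix multiplication:
C[0][0] = 1×0 + 0×1 = 0
C[0][1] = 1×0 + 0×2 = 0
C[1][0] = 0×0 + 3×1 = 3
C[1][1] = 0×0 + 3×2 = 6
Result: [[0, 0], [3, 6]]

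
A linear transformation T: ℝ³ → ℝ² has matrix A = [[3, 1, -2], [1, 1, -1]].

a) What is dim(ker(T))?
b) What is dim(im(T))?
dim(ker) = 1, dim(im) = 2

The two rows are not scalar multiples of one another (no single k satisfies row 2 = k × row 1), so they are linearly independent.
Thus rank(A) = 2.
dim(im(T)) = rank(A) = 2.
By the rank-nullity theorem applied to T: ℝ³ → ℝ², rank(A) + nullity(A) = 3 (the domain dimension), so dim(ker(T)) = 3 - 2 = 1.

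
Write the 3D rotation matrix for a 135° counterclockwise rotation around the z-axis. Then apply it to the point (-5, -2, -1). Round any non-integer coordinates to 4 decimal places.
R = [[-√2/2, -√2/2, 0], [√2/2, -√2/2, 0], [0, 0, 1]]; R·(-5, -2, -1) = (4.9497, -2.1213, -1.0000)

Rotation matrix for 135° around z-axis:
cos(135°) = -√2/2, sin(135°) = √2/2
R = [[-√2/2, -√2/2, 0], [√2/2, -√2/2, 0], [0, 0, 1]]
Apply to (-5, -2, -1): R·[-5, -2, -1]ᵀ = (4.9497, -2.1213, -1.0000)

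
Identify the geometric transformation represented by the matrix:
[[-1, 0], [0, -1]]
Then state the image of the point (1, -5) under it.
rotation by 180° (or reflection through origin); image of (1, -5) is (-1, 5)

This matches the form [[cos θ, -sin θ], [sin θ, cos θ]] of a rotation matrix; reading off cos θ and sin θ gives the angle.
The matrix [[-1, 0], [0, -1]] represents: rotation by 180° (or reflection through origin).
Applying it to (1, -5): [-1·1 + 0·-5, 0·1 + -1·-5] = (-1, 5).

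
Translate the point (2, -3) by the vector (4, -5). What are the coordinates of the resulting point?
(6, -8)

Translation by (4, -5):
x' = 2 + 4 = 6
y' = -3 + -5 = -8
Homogeneous matrix: [[1, 0, 4], [0, 1, -5], [0, 0, 1]]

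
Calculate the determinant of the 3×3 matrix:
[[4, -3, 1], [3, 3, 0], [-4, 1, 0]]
15

Expansion along first row:
det = 4·det([[3,0],[1,0]]) - -3·det([[3,0],[-4,0]]) + 1·det([[3,3],[-4,1]])
    = 4·(3·0 - 0·1) - -3·(3·0 - 0·-4) + 1·(3·1 - 3·-4)
    = 4·0 - -3·0 + 1·15
    = 0 + 0 + 15 = 15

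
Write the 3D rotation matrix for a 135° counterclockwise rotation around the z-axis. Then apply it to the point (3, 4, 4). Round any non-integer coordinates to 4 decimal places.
R = [[-√2/2, -√2/2, 0], [√2/2, -√2/2, 0], [0, 0, 1]]; R·(3, 4, 4) = (-4.9497, -0.7071, 4.0000)

Rotation matrix for 135° around z-axis:
cos(135°) = -√2/2, sin(135°) = √2/2
R = [[-√2/2, -√2/2, 0], [√2/2, -√2/2, 0], [0, 0, 1]]
Apply to (3, 4, 4): R·[3, 4, 4]ᵀ = (-4.9497, -0.7071, 4.0000)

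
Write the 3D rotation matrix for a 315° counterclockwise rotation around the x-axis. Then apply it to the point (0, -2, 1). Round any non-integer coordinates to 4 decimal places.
R = [[1, 0, 0], [0, √2/2, √2/2], [0, -√2/2, √2/2]]; R·(0, -2, 1) = (0.0000, -0.7071, 2.1213)

Rotation matrix for 315° around x-axis:
cos(315°) = √2/2, sin(315°) = -√2/2
R = [[1, 0, 0], [0, √2/2, √2/2], [0, -√2/2, √2/2]]
Apply to (0, -2, 1): R·[0, -2, 1]ᵀ = (0.0000, -0.7071, 2.1213)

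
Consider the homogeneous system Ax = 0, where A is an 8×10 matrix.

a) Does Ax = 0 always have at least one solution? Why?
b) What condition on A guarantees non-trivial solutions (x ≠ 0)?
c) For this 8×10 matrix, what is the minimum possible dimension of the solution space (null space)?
a) Yes, x = 0 is always a solution. b) When A has linearly dependent columns (rank < n). c) Minimum nullity = 2.

a) x = 0 satisfies A·0 = 0, so the zero vector is always a solution.
b) Non-trivial solutions exist iff the columns of A are linearly dependent, equivalently rank(A) < n (the number of columns).
c) By rank-nullity, rank(A) + nullity(A) = n = 10. Since A has only 8 rows, rank(A) ≤ 8, so nullity(A) ≥ 10 - 8 = 2.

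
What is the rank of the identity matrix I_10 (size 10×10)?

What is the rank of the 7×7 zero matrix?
rank(I_10) = 10, rank(0) = 0

The identity I_10 has 10 columns that are the standard basis vectors e_1, …, e_10. These are linearly independent, so all 10 columns are pivots and rank(I_10) = 10.
The 7×7 zero matrix has every entry zero, so every row is the zero row and there are no pivots; rank(0) = 0.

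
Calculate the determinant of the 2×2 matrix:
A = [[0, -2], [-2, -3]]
-4

For A = [[a, b], [c, d]], det(A) = a*d - b*c.
det(A) = (0)*(-3) - (-2)*(-2) = 0 - 4 = -4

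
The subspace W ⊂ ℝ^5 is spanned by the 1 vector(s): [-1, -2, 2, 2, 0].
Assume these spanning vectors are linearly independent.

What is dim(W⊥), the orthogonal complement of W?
dim(W⊥) = 4

For any subspace W of ℝ^n, dim(W) + dim(W⊥) = n (the whole-space dimension).
Here the given 1 vectors are linearly independent, so dim(W) = 1.
Thus dim(W⊥) = n - dim(W) = 5 - 1 = 4.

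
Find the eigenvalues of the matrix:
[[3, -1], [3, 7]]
λ = 4 and λ = 6

Characteristic equation: det(A - λI) = 0
λ² - (trace)λ + (det) = 0
λ² - (10)λ + (24) = 0
λ² - 10λ + 24 = 0
Solving: λ = 4, 6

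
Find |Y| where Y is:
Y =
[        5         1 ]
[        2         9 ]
det(Y) = 43

For a 2×2 matrix [[a, b], [c, d]], det = a*d - b*c.
det(Y) = (5)*(9) - (1)*(2) = 45 - 2 = 43.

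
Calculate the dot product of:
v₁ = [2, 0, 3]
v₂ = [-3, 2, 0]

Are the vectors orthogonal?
-6, No

The dot product is the sum of products of corresponding components.
v₁·v₂ = (2)*(-3) + (0)*(2) + (3)*(0) = -6 + 0 + 0 = -6.
Two vectors are orthogonal iff their dot product is 0; here the dot product is -6, so the vectors are not orthogonal.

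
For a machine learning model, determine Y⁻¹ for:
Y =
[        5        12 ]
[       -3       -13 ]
det(Y) = -29
Y⁻¹ =
[    13/29     12/29 ]
[    -3/29     -5/29 ]

For a 2×2 matrix Y = [[a, b], [c, d]] with det(Y) ≠ 0, Y⁻¹ = (1/det(Y)) * [[d, -b], [-c, a]].
det(Y) = (5)*(-13) - (12)*(-3) = -65 + 36 = -29.
Y⁻¹ = (1/-29) * [[-13, -12], [3, 5]].
Dividing each entry by -29 and reducing:
Y⁻¹ =
[    13/29     12/29 ]
[    -3/29     -5/29 ]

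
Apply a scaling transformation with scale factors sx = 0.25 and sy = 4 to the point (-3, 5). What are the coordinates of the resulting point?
(-0.75, 20)

Scaling matrix:
[[0.25, 0], [0, 4]]
Result: (-3 × 0.25, 5 × 4) = (-0.75, 20)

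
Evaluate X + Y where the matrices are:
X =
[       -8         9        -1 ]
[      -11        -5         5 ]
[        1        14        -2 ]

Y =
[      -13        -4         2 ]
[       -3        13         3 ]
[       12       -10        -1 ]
X + Y =
[      -21         5         1 ]
[      -14         8         8 ]
[       13         4        -3 ]

Matrix addition is elementwise: (X+Y)[i][j] = X[i][j] + Y[i][j].
  (X+Y)[0][0] = (-8) + (-13) = -21
  (X+Y)[0][1] = (9) + (-4) = 5
  (X+Y)[0][2] = (-1) + (2) = 1
  (X+Y)[1][0] = (-11) + (-3) = -14
  (X+Y)[1][1] = (-5) + (13) = 8
  (X+Y)[1][2] = (5) + (3) = 8
  (X+Y)[2][0] = (1) + (12) = 13
  (X+Y)[2][1] = (14) + (-10) = 4
  (X+Y)[2][2] = (-2) + (-1) = -3
X + Y =
[      -21         5         1 ]
[      -14         8         8 ]
[       13         4        -3 ]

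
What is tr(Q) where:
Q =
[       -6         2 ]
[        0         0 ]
tr(Q) = -6 + 0 = -6

The trace of a square matrix is the sum of its diagonal entries.
Diagonal entries of Q: Q[0][0] = -6, Q[1][1] = 0.
tr(Q) = -6 + 0 = -6.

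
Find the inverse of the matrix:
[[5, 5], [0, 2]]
[[1/5, -1/2], [0, 1/2]]

For [[a,b],[c,d]], inverse = (1/det)·[[d,-b],[-c,a]]
det = 5·2 - 5·0 = 10
Inverse = (1/10)·[[2, -5], [0, 5]]
        = [[1/5, -1/2], [0, 1/2]]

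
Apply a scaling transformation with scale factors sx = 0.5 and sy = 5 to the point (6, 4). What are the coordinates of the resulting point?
(3.0, 20)

Scaling matrix:
[[0.50, 0], [0, 5]]
Result: (6 × 0.5, 4 × 5) = (3.0, 20)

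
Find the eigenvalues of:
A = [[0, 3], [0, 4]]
λ = 0, 4

Solve det(A - λI) = 0. For a 2×2 matrix this is λ² - (trace)λ + det = 0.
trace(A) = 0 + 4 = 4.
det(A) = (0)*(4) - (3)*(0) = 0 - 0 = 0.
Characteristic equation: λ² - (4)λ + (0) = 0.
Discriminant: (4)² - 4*(0) = 16 - 0 = 16.
Roots: λ = (4 ± √16) / 2 = 0, 4.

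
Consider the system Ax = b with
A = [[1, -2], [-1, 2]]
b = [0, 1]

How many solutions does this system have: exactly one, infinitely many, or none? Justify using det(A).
No solution

det(A) = (1)*(2) - (-2)*(-1) = 0, so A is singular.
The column space of A is span(column 1) = span([1, -1]).
b = [0, 1] is not a scalar multiple of column 1, so b ∉ column space and the system is inconsistent — no solution.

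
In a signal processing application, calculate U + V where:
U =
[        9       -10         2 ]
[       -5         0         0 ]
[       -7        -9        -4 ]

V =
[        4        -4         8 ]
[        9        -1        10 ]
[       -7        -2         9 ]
U + V =
[       13       -14        10 ]
[        4        -1        10 ]
[      -14       -11         5 ]

Matrix addition is elementwise: (U+V)[i][j] = U[i][j] + V[i][j].
  (U+V)[0][0] = (9) + (4) = 13
  (U+V)[0][1] = (-10) + (-4) = -14
  (U+V)[0][2] = (2) + (8) = 10
  (U+V)[1][0] = (-5) + (9) = 4
  (U+V)[1][1] = (0) + (-1) = -1
  (U+V)[1][2] = (0) + (10) = 10
  (U+V)[2][0] = (-7) + (-7) = -14
  (U+V)[2][1] = (-9) + (-2) = -11
  (U+V)[2][2] = (-4) + (9) = 5
U + V =
[       13       -14        10 ]
[        4        -1        10 ]
[      -14       -11         5 ]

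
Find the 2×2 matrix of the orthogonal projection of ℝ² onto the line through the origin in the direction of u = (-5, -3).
[[25/34, 15/34], [15/34, 9/34]]

The orthogonal projection onto the line spanned by a nonzero vector u = (a, b) has matrix P = (u uᵀ) / (uᵀ u) = (1/(a² + b²)) · [[a², ab], [ab, b²]].
Here u = (-5, -3), so a² + b² = 25 + 9 = 34.
P = (1/34) · [[25, 15], [15, 9]] = [[25/34, 15/34], [15/34, 9/34]].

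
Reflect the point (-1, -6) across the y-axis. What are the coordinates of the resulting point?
(1, -6)

Reflection across y-axis: (-1, -6) → (1, -6)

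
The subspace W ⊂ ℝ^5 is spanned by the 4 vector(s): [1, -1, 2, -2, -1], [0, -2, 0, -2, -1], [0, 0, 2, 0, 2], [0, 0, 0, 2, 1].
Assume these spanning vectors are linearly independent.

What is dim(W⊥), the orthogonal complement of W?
dim(W⊥) = 1

For any subspace W of ℝ^n, dim(W) + dim(W⊥) = n (the whole-space dimension).
Here the given 4 vectors are linearly independent, so dim(W) = 4.
Thus dim(W⊥) = n - dim(W) = 5 - 4 = 1.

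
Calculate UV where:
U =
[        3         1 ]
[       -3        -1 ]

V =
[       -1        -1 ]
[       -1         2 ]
UV =
[       -4        -1 ]
[        4         1 ]

Matrix multiplication: (UV)[i][j] = sum over k of U[i][k] * V[k][j].
  (UV)[0][0] = (3)*(-1) + (1)*(-1) = -4
  (UV)[0][1] = (3)*(-1) + (1)*(2) = -1
  (UV)[1][0] = (-3)*(-1) + (-1)*(-1) = 4
  (UV)[1][1] = (-3)*(-1) + (-1)*(2) = 1
UV =
[       -4        -1 ]
[        4         1 ]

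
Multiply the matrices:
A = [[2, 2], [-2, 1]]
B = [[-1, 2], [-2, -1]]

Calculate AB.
[[-6, 2], [0, -5]]

Each entry (i,j) of AB = sum over k of A[i][k]*B[k][j].
(AB)[0][0] = (2)*(-1) + (2)*(-2) = -6
(AB)[0][1] = (2)*(2) + (2)*(-1) = 2
(AB)[1][0] = (-2)*(-1) + (1)*(-2) = 0
(AB)[1][1] = (-2)*(2) + (1)*(-1) = -5
AB = [[-6, 2], [0, -5]]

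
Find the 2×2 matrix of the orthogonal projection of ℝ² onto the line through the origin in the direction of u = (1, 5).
[[1/26, 5/26], [5/26, 25/26]]

The orthogonal projection onto the line spanned by a nonzero vector u = (a, b) has matrix P = (u uᵀ) / (uᵀ u) = (1/(a² + b²)) · [[a², ab], [ab, b²]].
Here u = (1, 5), so a² + b² = 1 + 25 = 26.
P = (1/26) · [[1, 5], [5, 25]] = [[1/26, 5/26], [5/26, 25/26]].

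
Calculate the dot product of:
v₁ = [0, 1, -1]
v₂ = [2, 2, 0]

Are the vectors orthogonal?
2, No

The dot product is the sum of products of corresponding components.
v₁·v₂ = (0)*(2) + (1)*(2) + (-1)*(0) = 0 + 2 + 0 = 2.
Two vectors are orthogonal iff their dot product is 0; here the dot product is 2, so the vectors are not orthogonal.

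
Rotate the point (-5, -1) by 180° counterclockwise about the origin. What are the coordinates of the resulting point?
(5, 1)

Rotation matrix R(θ) = [[cos θ, -sin θ], [sin θ, cos θ]]; for θ = 180°:
R = [[-1, 0], [0, -1]]
Result: R × [-5, -1]ᵀ = [-1·-5 + (0)·-1, 0·-5 + (-1)·-1]ᵀ = (5, 1)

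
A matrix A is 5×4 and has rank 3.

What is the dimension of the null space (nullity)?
1

The rank-nullity theorem for an m×n matrix states:
rank(A) + nullity(A) = n (the number of columns).
Here n = 4 and rank(A) = 3, so nullity(A) = 4 - 3 = 1.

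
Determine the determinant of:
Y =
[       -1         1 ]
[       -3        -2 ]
det(Y) = 5

For a 2×2 matrix [[a, b], [c, d]], det = a*d - b*c.
det(Y) = (-1)*(-2) - (1)*(-3) = 2 + 3 = 5.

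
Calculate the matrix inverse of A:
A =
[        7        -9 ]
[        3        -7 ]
det(A) = -22
A⁻¹ =
[     7/22     -9/22 ]
[     3/22     -7/22 ]

For a 2×2 matrix A = [[a, b], [c, d]] with det(A) ≠ 0, A⁻¹ = (1/det(A)) * [[d, -b], [-c, a]].
det(A) = (7)*(-7) - (-9)*(3) = -49 + 27 = -22.
A⁻¹ = (1/-22) * [[-7, 9], [-3, 7]].
Dividing each entry by -22 and reducing:
A⁻¹ =
[     7/22     -9/22 ]
[     3/22     -7/22 ]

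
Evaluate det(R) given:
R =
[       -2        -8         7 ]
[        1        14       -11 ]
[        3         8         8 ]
det(R) = -310

Expand along row 0 (cofactor expansion): det(R) = a*(e*i - f*h) - b*(d*i - f*g) + c*(d*h - e*g), where the 3×3 is [[a, b, c], [d, e, f], [g, h, i]].
Minor M_00 = (14)*(8) - (-11)*(8) = 112 + 88 = 200.
Minor M_01 = (1)*(8) - (-11)*(3) = 8 + 33 = 41.
Minor M_02 = (1)*(8) - (14)*(3) = 8 - 42 = -34.
det(R) = (-2)*(200) - (-8)*(41) + (7)*(-34) = -400 + 328 - 238 = -310.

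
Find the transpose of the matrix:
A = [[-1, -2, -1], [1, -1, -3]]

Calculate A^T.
[[-1, 1], [-2, -1], [-1, -3]]

The transpose sends entry (i,j) to (j,i); rows become columns.
Row 0 of A: [-1, -2, -1] -> column 0 of A^T.
Row 1 of A: [1, -1, -3] -> column 1 of A^T.
A^T = [[-1, 1], [-2, -1], [-1, -3]]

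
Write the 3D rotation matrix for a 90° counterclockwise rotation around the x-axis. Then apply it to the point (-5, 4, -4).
R = [[1, 0, 0], [0, 0, -1], [0, 1, 0]]; R·(-5, 4, -4) = (-5, 4, 4)

Rotation matrix for 90° around x-axis:
cos(90°) = 0, sin(90°) = 1
R = [[1, 0, 0], [0, 0, -1], [0, 1, 0]]
Apply to (-5, 4, -4): R·[-5, 4, -4]ᵀ = (-5, 4, 4)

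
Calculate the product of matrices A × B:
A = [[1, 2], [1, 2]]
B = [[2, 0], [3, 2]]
[[8, 4], [8, 4]]

Matrix multiplication:
C[0][0] = 1×2 + 2×3 = 8
C[0][1] = 1×0 + 2×2 = 4
C[1][0] = 1×2 + 2×3 = 8
C[1][1] = 1×0 + 2×2 = 4
Result: [[8, 4], [8, 4]]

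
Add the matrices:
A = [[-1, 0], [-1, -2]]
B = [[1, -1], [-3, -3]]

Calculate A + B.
[[0, -1], [-4, -5]]

Add corresponding elements:
(-1)+(1)=0
(0)+(-1)=-1
(-1)+(-3)=-4
(-2)+(-3)=-5
A + B = [[0, -1], [-4, -5]]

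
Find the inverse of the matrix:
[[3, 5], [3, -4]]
[[4/27, 5/27], [1/9, -1/9]]

For [[a,b],[c,d]], inverse = (1/det)·[[d,-b],[-c,a]]
det = 3·-4 - 5·3 = -27
Inverse = (1/-27)·[[-4, -5], [-3, 3]]
        = [[4/27, 5/27], [1/9, -1/9]]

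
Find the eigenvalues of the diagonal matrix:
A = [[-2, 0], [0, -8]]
λ₁ = -2, λ₂ = -8

The characteristic polynomial of A is det(A - λI) = (-2 - λ)(-8 - λ) = 0.
The roots are λ = -2 and λ = -8, so the eigenvalues are the diagonal entries.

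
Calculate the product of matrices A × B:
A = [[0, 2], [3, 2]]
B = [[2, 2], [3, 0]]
[[6, 0], [12, 6]]

Matrix multiplication:
C[0][0] = 0×2 + 2×3 = 6
C[0][1] = 0×2 + 2×0 = 0
C[1][0] = 3×2 + 2×3 = 12
C[1][1] = 3×2 + 2×0 = 6
Result: [[6, 0], [12, 6]]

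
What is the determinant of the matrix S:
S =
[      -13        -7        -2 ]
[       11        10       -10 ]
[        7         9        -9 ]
det(S) = -261

Expand along row 0 (cofactor expansion): det(S) = a*(e*i - f*h) - b*(d*i - f*g) + c*(d*h - e*g), where the 3×3 is [[a, b, c], [d, e, f], [g, h, i]].
Minor M_00 = (10)*(-9) - (-10)*(9) = -90 + 90 = 0.
Minor M_01 = (11)*(-9) - (-10)*(7) = -99 + 70 = -29.
Minor M_02 = (11)*(9) - (10)*(7) = 99 - 70 = 29.
det(S) = (-13)*(0) - (-7)*(-29) + (-2)*(29) = 0 - 203 - 58 = -261.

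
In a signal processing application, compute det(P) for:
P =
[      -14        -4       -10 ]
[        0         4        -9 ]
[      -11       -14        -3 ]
det(P) = 1096

Expand along row 0 (cofactor expansion): det(P) = a*(e*i - f*h) - b*(d*i - f*g) + c*(d*h - e*g), where the 3×3 is [[a, b, c], [d, e, f], [g, h, i]].
Minor M_00 = (4)*(-3) - (-9)*(-14) = -12 - 126 = -138.
Minor M_01 = (0)*(-3) - (-9)*(-11) = 0 - 99 = -99.
Minor M_02 = (0)*(-14) - (4)*(-11) = 0 + 44 = 44.
det(P) = (-14)*(-138) - (-4)*(-99) + (-10)*(44) = 1932 - 396 - 440 = 1096.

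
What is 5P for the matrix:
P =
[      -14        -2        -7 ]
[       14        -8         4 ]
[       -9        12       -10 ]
5P =
[      -70       -10       -35 ]
[       70       -40        20 ]
[      -45        60       -50 ]

Scalar multiplication is elementwise: (5P)[i][j] = 5 * P[i][j].
  (5P)[0][0] = 5 * (-14) = -70
  (5P)[0][1] = 5 * (-2) = -10
  (5P)[0][2] = 5 * (-7) = -35
  (5P)[1][0] = 5 * (14) = 70
  (5P)[1][1] = 5 * (-8) = -40
  (5P)[1][2] = 5 * (4) = 20
  (5P)[2][0] = 5 * (-9) = -45
  (5P)[2][1] = 5 * (12) = 60
  (5P)[2][2] = 5 * (-10) = -50
5P =
[      -70       -10       -35 ]
[       70       -40        20 ]
[      -45        60       -50 ]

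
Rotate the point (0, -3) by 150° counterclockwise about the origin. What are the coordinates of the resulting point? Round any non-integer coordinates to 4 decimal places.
(1.5000, 2.5981)

Rotation matrix R(θ) = [[cos θ, -sin θ], [sin θ, cos θ]]; for θ = 150°:
R = [[-√3/2, -1/2], [1/2, -√3/2]]
Result: R × [0, -3]ᵀ = [-√3/2·0 + (-1/2)·-3, 1/2·0 + (-√3/2)·-3]ᵀ = (1.5000, 2.5981)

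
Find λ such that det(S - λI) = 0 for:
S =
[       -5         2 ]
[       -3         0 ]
λ = -3, -2

Solve det(S - λI) = 0. For a 2×2 matrix the characteristic equation is λ² - (trace)λ + det = 0.
trace(S) = a + d = -5 + 0 = -5.
det(S) = a*d - b*c = (-5)*(0) - (2)*(-3) = 0 + 6 = 6.
Characteristic equation: λ² - (-5)λ + (6) = 0.
Discriminant = (-5)² - 4*(6) = 25 - 24 = 1.
λ = (-5 ± √1) / 2 = (-5 ± 1) / 2 = -3, -2.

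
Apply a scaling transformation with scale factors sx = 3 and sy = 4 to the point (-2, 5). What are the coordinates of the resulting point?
(-6, 20)

Scaling matrix:
[[3, 0], [0, 4]]
Result: (-2 × 3, 5 × 4) = (-6, 20)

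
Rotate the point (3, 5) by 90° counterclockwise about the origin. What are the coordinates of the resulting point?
(-5, 3)

Rotation matrix R(θ) = [[cos θ, -sin θ], [sin θ, cos θ]]; for θ = 90°:
R = [[0, -1], [1, 0]]
Result: R × [3, 5]ᵀ = [0·3 + (-1)·5, 1·3 + (0)·5]ᵀ = (-5, 3)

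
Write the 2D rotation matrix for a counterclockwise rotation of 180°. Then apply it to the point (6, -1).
R = [[-1, 0], [0, -1]]; R·(6, -1) = (-6, 1)

Rotation matrix formula: R(θ) = [[cos θ, -sin θ], [sin θ, cos θ]]
For θ = 180°:
cos(180°) = -1
sin(180°) = 0
R = [[-1, 0], [0, -1]]
Apply to (6, -1): [-1·6 + (0)·-1, 0·6 + -1·-1] = (-6, 1)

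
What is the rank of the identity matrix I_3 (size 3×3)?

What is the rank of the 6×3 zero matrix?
rank(I_3) = 3, rank(0) = 0

The identity I_3 has 3 columns that are the standard basis vectors e_1, …, e_3. These are linearly independent, so all 3 columns are pivots and rank(I_3) = 3.
The 6×3 zero matrix has every entry zero, so every row is the zero row and there are no pivots; rank(0) = 0.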